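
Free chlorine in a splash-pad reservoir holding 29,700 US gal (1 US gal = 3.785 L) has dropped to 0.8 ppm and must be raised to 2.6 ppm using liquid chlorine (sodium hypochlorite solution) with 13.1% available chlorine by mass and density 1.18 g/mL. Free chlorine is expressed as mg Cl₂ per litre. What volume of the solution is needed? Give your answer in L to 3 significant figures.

1.31 L

Volume: 29,700 US gal × 3.785 L/gal = 112,414 L.
Chlorine deficit: 2.6 − 0.8 = 1.8 ppm = 1.8 mg/L as Cl₂.
Cl₂ equivalent needed: 1.8 mg/L × 112,414 L = 202,300 mg = 202.3 g.
Product at 13.1% available chlorine: 202.3 / 0.131 = 1545 g.
Volume at density 1.18 g/mL: 1545 g ÷ 1.18 g/mL = 1309 mL.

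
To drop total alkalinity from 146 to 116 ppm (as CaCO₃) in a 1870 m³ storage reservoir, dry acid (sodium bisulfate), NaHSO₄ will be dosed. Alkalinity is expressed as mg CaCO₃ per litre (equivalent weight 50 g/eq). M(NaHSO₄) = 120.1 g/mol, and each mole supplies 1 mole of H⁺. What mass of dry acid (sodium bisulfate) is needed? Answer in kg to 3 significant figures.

Volume: 1870 m³ = 1,870,000 L.
Alkalinity to neutralize: (146 − 116) = 30 mg/L as CaCO₃ × 1,870,000 L = 56,100 g as CaCO₃.
Equivalents of H⁺ required: 56,100 ÷ 50 g/eq = 1122 eq = 1122 mol NaHSO₄.
Mass of NaHSO₄: 1122 × 120.1 = 134,800 g.

135 kg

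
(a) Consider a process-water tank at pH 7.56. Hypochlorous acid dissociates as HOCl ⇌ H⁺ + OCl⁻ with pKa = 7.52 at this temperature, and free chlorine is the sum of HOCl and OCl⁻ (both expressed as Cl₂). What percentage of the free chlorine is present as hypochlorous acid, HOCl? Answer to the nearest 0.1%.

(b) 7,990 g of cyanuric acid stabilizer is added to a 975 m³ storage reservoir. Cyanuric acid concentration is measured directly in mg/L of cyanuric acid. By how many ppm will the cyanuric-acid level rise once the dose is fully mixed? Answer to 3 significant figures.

(a) 47.7%; (b) 8.19 ppm

(a) [OCl⁻]/[HOCl] = 10^(pH − pKa) = 10^(7.56 − 7.52) = 10^0.04 = 1.096.
(a) Fraction as HOCl = 1 / (1 + 1.096) = 0.477.

(b) Volume: 975 m³ = 975,000 L.
(b) Rise: 7,990 g / 975,000 L × 1000 = 8.195 mg/L.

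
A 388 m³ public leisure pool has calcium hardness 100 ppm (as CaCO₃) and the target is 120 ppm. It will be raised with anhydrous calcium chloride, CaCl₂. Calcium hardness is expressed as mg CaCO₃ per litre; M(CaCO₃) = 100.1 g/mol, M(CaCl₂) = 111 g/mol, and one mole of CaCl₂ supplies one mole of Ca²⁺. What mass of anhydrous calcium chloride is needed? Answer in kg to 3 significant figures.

8.60 kg

Volume: 388 m³ = 388,000 L.
Hardness to add: (120 − 100) = 20 mg/L as CaCO₃ × 388,000 L = 7760 g as CaCO₃.
Moles of Ca²⁺ (1 mol Ca²⁺ ≡ 1 mol CaCO₃): 7760 / 100.1 g/mol = 77.52 mol.
Mass of CaCl₂: 77.52 × 111 = 8605 g.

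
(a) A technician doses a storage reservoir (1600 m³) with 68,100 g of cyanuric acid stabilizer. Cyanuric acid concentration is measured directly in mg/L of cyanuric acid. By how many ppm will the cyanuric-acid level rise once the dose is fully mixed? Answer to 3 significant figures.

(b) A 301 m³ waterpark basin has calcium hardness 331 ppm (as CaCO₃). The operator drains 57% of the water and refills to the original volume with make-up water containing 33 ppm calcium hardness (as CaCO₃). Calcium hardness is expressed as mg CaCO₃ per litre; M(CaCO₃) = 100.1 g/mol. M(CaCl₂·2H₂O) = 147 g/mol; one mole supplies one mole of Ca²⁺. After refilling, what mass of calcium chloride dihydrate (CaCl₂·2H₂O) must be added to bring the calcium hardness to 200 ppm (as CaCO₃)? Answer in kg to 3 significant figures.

(a) Volume: 1600 m³ = 1,600,000 L.
(a) Rise: 68,100 g / 1,600,000 L × 1000 = 42.56 mg/L.

(b) Volume: 301 m³ = 301,000 L.
(b) After draining 57% and refilling: 331 × 0.43 + 33 × 0.57 = 161.14 ppm.
(b) Deficit to target: 200 − 161.14 = 38.86 mg/L.
(b) As CaCO₃: 38.86 mg/L × 301,000 L = 11,700 g; ÷ 100.1 = 116.9 mol Ca²⁺.
(b) Mass: 116.9 × 147 = 17,180 g.

(a) 42.6 ppm; (b) 17.2 kg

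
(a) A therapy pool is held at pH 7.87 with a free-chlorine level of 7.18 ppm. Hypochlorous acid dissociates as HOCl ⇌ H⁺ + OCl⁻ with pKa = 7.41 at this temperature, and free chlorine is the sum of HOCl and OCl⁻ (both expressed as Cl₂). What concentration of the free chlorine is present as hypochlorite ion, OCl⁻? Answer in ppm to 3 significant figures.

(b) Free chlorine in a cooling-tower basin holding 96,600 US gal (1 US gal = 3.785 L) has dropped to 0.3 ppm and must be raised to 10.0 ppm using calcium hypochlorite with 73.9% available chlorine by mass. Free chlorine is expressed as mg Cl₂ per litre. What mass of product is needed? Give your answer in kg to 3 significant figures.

(a) 5.33 ppm; (b) 4.80 kg

(a) [OCl⁻]/[HOCl] = 10^(pH − pKa) = 10^(7.87 − 7.41) = 10^0.46 = 2.884.
(a) Fraction as HOCl = 1 / (1 + 2.884) = 0.2575.
(a) OCl⁻ = (1 − 0.2575) × 7.18 ppm = 5.331 ppm.

(b) Volume: 96,600 US gal × 3.785 L/gal = 365,631 L.
(b) Chlorine deficit: 10.0 − 0.3 = 9.7 ppm = 9.7 mg/L as Cl₂.
(b) Cl₂ equivalent needed: 9.7 mg/L × 365,631 L = 3,547,000 mg = 3547 g.
(b) Product at 73.9% available chlorine: 3547 / 0.739 = 4799 g.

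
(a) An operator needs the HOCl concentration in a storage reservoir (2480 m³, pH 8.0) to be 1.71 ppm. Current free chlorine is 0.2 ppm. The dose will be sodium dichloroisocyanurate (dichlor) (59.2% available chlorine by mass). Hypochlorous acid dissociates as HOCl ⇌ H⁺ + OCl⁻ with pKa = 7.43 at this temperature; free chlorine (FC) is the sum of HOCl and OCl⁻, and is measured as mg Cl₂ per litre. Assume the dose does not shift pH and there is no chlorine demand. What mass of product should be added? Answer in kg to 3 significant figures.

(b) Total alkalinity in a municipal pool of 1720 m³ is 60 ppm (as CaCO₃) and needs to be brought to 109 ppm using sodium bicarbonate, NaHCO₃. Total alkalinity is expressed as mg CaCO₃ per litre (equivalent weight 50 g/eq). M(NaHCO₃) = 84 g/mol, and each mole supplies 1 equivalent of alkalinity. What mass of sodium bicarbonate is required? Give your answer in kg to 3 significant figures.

(a) 32.9 kg; (b) 142 kg

(a) Volume: 2480 m³ = 2,480,000 L.
(a) [OCl⁻]/[HOCl] = 10^(pH − pKa) = 10^(8.0 − 7.43) = 3.715; fraction as HOCl = 1/(1 + 3.715) = 0.2121.
(a) Free chlorine required for 1.71 ppm HOCl: 1.71 / 0.2121 = 8.063 ppm.
(a) FC to add: 8.063 − 0.2 = 7.863 mg/L as Cl₂.
(a) Cl₂ equivalent: 7.863 mg/L × 2,480,000 L = 19,500 g.
(a) Product at 59.2% available Cl: 19,500 / 0.592 = 32,940 g.

(b) Volume: 1720 m³ = 1,720,000 L.
(b) Alkalinity to add: (109 − 60) = 49 mg/L as CaCO₃ × 1,720,000 L = 84,280 g as CaCO₃.
(b) Equivalents: 84,280 g ÷ 50 g/eq = 1686 eq.
(b) NaHCO₃ supplies 1 eq per mole → 1686 mol.
(b) Mass: 1686 mol × 84 g/mol = 141,600 g.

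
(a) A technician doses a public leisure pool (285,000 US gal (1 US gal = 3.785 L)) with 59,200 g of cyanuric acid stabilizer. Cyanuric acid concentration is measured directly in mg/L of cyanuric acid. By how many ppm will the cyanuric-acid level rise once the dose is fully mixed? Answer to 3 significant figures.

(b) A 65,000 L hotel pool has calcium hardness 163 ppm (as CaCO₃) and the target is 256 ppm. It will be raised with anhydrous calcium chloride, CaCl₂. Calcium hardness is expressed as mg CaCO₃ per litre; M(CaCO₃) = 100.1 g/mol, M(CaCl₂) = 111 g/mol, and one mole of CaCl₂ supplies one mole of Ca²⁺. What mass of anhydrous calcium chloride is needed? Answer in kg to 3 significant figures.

(a) Volume: 285,000 US gal × 3.785 L/gal = 1,078,725 L.
(a) Rise: 59,200 g / 1,078,725 L × 1000 = 54.88 mg/L.

(b) Hardness to add: (256 − 163) = 93 mg/L as CaCO₃ × 65,000 L = 6045 g as CaCO₃.
(b) Moles of Ca²⁺ (1 mol Ca²⁺ ≡ 1 mol CaCO₃): 6045 / 100.1 g/mol = 60.39 mol.
(b) Mass of CaCl₂: 60.39 × 111 = 6703 g.

(a) 54.9 ppm; (b) 6.70 kg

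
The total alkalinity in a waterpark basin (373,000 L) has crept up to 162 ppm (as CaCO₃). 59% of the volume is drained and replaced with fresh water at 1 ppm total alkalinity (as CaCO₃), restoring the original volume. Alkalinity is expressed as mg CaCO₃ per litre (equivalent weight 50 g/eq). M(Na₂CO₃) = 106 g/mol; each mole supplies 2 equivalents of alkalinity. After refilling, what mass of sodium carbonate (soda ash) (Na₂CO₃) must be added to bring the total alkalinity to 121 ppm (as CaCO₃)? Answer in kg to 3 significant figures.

After draining 59% and refilling: 162 × 0.41 + 1 × 0.59 = 67.01 ppm.
Deficit to target: 121 − 67.01 = 53.99 mg/L.
As CaCO₃: 53.99 mg/L × 373,000 L = 20,140 g; ÷ 50 g/eq ÷ 2 = 201.4 mol Na₂CO₃.
Mass: 201.4 × 106 = 21,350 g.

21.3 kg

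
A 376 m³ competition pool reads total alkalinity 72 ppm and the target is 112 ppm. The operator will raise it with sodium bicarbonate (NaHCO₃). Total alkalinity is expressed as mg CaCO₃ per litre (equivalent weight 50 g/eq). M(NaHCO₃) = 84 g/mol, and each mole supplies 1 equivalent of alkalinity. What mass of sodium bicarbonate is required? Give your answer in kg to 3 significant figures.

Volume: 376 m³ = 376,000 L.
Alkalinity to add: (112 − 72) = 40 mg/L as CaCO₃ × 376,000 L = 15,040 g as CaCO₃.
Equivalents: 15,040 g ÷ 50 g/eq = 300.8 eq.
NaHCO₃ supplies 1 eq per mole → 300.8 mol.
Mass: 300.8 mol × 84 g/mol = 25,270 g.

25.3 kg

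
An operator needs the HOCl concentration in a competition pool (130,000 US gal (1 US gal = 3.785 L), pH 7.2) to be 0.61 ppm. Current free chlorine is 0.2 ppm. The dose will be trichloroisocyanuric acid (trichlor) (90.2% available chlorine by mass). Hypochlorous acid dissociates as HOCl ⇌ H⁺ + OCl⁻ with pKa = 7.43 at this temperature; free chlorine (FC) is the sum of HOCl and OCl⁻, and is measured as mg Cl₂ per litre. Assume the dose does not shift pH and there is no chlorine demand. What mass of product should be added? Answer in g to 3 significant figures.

Volume: 130,000 US gal × 3.785 L/gal = 492,050 L.
[OCl⁻]/[HOCl] = 10^(pH − pKa) = 10^(7.2 − 7.43) = 0.5888; fraction as HOCl = 1/(1 + 0.5888) = 0.6294.
Free chlorine required for 0.61 ppm HOCl: 0.61 / 0.6294 = 0.9692 ppm.
FC to add: 0.9692 − 0.2 = 0.7692 mg/L as Cl₂.
Cl₂ equivalent: 0.7692 mg/L × 492,050 L = 378.5 g.
Product at 90.2% available Cl: 378.5 / 0.902 = 419.6 g.

420 g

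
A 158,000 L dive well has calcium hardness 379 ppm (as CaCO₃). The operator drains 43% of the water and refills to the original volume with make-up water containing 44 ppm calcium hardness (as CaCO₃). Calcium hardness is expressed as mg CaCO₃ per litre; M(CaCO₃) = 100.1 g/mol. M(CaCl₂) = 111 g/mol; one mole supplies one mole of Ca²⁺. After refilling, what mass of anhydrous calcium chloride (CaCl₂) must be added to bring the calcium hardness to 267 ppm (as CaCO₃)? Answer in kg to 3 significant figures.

After draining 43% and refilling: 379 × 0.57 + 44 × 0.43 = 234.95 ppm.
Deficit to target: 267 − 234.95 = 32.05 mg/L.
As CaCO₃: 32.05 mg/L × 158,000 L = 5064 g; ÷ 100.1 = 50.59 mol Ca²⁺.
Mass: 50.59 × 111 = 5615 g.

5.62 kg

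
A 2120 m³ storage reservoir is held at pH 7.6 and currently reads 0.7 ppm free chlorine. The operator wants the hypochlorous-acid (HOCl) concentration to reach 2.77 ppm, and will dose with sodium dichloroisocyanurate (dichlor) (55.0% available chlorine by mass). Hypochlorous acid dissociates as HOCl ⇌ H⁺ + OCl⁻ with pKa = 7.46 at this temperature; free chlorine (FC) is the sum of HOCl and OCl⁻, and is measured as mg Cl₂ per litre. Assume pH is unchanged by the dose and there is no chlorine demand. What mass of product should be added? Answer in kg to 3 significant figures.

22.7 kg

Volume: 2120 m³ = 2,120,000 L.
[OCl⁻]/[HOCl] = 10^(pH − pKa) = 10^(7.6 − 7.46) = 1.38; fraction as HOCl = 1/(1 + 1.38) = 0.4201.
Free chlorine required for 2.77 ppm HOCl: 2.77 / 0.4201 = 6.594 ppm.
FC to add: 6.594 − 0.7 = 5.894 mg/L as Cl₂.
Cl₂ equivalent: 5.894 mg/L × 2,120,000 L = 12,490 g.
Product at 55.0% available Cl: 12,490 / 0.55 = 22,720 g.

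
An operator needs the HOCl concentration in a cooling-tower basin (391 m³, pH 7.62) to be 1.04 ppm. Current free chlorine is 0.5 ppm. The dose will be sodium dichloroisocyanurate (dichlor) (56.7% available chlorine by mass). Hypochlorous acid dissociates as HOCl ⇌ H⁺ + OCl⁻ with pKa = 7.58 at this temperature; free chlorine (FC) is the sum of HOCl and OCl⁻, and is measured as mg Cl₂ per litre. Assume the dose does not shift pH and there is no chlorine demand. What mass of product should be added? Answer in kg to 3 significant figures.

1.16 kg

Volume: 391 m³ = 391,000 L.
[OCl⁻]/[HOCl] = 10^(pH − pKa) = 10^(7.62 − 7.58) = 1.096; fraction as HOCl = 1/(1 + 1.096) = 0.477.
Free chlorine required for 1.04 ppm HOCl: 1.04 / 0.477 = 2.18 ppm.
FC to add: 2.18 − 0.5 = 1.68 mg/L as Cl₂.
Cl₂ equivalent: 1.68 mg/L × 391,000 L = 657 g.
Product at 56.7% available Cl: 657 / 0.567 = 1159 g.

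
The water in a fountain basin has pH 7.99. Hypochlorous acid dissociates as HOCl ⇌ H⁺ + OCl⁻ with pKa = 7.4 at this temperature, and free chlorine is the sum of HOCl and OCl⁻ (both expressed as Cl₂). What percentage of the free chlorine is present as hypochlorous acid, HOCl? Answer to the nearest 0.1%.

[OCl⁻]/[HOCl] = 10^(pH − pKa) = 10^(7.99 − 7.4) = 10^0.59 = 3.89.
Fraction as HOCl = 1 / (1 + 3.89) = 0.2045.

20.4%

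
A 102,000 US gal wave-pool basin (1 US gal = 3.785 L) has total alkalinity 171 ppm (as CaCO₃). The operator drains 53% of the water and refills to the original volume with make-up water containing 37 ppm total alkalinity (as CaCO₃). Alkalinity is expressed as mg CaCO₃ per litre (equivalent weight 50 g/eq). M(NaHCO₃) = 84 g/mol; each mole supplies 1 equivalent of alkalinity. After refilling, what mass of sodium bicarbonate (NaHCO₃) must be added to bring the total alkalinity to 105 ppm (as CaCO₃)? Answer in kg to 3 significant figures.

Volume: 102,000 US gal × 3.785 L/gal = 386,070 L.
After draining 53% and refilling: 171 × 0.47 + 37 × 0.53 = 99.98 ppm.
Deficit to target: 105 − 99.98 = 5.02 mg/L.
As CaCO₃: 5.02 mg/L × 386,070 L = 1938 g; ÷ 50 g/eq ÷ 1 = 38.76 mol NaHCO₃.
Mass: 38.76 × 84 = 3256 g.

3.26 kg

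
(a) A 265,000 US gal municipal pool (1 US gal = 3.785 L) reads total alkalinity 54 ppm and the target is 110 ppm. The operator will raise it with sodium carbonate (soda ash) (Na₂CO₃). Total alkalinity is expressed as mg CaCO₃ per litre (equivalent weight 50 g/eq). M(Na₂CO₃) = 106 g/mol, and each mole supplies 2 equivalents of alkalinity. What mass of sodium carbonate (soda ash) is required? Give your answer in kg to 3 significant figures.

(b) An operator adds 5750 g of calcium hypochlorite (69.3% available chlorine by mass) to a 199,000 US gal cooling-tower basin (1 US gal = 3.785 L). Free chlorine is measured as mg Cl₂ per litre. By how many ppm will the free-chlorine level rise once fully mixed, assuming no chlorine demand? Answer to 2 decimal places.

(a) 59.5 kg; (b) 5.29 ppm

(a) Volume: 265,000 US gal × 3.785 L/gal = 1,003,025 L.
(a) Alkalinity to add: (110 − 54) = 56 mg/L as CaCO₃ × 1,003,025 L = 56,170 g as CaCO₃.
(a) Equivalents: 56,170 g ÷ 50 g/eq = 1123 eq.
(a) Each mole of Na₂CO₃ supplies 2 eq, so 1123 / 2 = 561.7 mol.
(a) Mass: 561.7 mol × 106 g/mol = 59,540 g.

(b) Volume: 199,000 US gal × 3.785 L/gal = 753,215 L.
(b) Available chlorine delivered: 5750 g × 0.693 = 3985 g as Cl₂.
(b) Concentration rise: 3985 g / 753,215 L = 5.29 mg/L = 5.29 ppm.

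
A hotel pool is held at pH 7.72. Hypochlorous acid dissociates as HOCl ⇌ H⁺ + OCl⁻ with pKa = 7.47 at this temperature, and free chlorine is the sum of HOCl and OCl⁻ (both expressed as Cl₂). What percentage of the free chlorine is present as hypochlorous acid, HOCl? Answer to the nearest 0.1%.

36.0%

[OCl⁻]/[HOCl] = 10^(pH − pKa) = 10^(7.72 − 7.47) = 10^0.25 = 1.778.
Fraction as HOCl = 1 / (1 + 1.778) = 0.3599.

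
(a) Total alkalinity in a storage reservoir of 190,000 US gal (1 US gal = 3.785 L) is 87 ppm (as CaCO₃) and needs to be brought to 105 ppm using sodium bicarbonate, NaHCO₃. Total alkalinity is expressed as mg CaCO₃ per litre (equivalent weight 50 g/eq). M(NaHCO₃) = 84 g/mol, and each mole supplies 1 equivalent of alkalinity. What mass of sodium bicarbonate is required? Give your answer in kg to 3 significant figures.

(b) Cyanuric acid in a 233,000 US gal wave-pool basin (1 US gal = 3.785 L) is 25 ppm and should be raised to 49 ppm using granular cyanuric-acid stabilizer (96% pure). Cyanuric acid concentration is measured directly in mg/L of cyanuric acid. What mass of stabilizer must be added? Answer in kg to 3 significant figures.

(a) 21.7 kg; (b) 22.0 kg

(a) Volume: 190,000 US gal × 3.785 L/gal = 719,150 L.
(a) Alkalinity to add: (105 − 87) = 18 mg/L as CaCO₃ × 719,150 L = 12,940 g as CaCO₃.
(a) Equivalents: 12,940 g ÷ 50 g/eq = 258.9 eq.
(a) NaHCO₃ supplies 1 eq per mole → 258.9 mol.
(a) Mass: 258.9 mol × 84 g/mol = 21,750 g.

(b) Volume: 233,000 US gal × 3.785 L/gal = 881,905 L.
(b) CYA to add: (49 − 25) = 24 mg/L × 881,905 L = 21,170 g cyanuric acid.
(b) At 96% purity: 21,170 / 0.96 = 22,050 g product.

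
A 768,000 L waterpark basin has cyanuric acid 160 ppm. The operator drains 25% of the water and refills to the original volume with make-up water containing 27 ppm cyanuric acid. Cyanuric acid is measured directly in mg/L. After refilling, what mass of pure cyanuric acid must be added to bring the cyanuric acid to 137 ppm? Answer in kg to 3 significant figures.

After draining 25% and refilling: 160 × 0.75 + 27 × 0.25 = 126.75 ppm.
Deficit to target: 137 − 126.75 = 10.25 mg/L.
Mass: 10.25 mg/L × 768,000 L = 7872 g cyanuric acid.

7.87 kg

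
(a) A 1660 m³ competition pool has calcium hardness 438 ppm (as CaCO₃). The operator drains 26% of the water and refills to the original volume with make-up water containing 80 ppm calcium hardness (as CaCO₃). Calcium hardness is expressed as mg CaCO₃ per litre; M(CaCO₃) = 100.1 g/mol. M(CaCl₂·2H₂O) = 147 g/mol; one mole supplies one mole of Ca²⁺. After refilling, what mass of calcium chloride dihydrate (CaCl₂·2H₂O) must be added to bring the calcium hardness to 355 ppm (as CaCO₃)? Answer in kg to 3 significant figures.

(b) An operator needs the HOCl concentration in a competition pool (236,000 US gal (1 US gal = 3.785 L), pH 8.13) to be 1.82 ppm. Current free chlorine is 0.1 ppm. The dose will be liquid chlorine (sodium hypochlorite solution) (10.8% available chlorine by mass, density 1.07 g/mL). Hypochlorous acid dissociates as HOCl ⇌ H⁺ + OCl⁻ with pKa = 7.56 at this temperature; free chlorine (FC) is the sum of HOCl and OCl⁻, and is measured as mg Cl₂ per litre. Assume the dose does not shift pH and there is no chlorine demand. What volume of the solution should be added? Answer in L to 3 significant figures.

(a) Volume: 1660 m³ = 1,660,000 L.
(a) After draining 26% and refilling: 438 × 0.74 + 80 × 0.26 = 344.92 ppm.
(a) Deficit to target: 355 − 344.92 = 10.08 mg/L.
(a) As CaCO₃: 10.08 mg/L × 1,660,000 L = 16,730 g; ÷ 100.1 = 167.2 mol Ca²⁺.
(a) Mass: 167.2 × 147 = 24,570 g.

(b) Volume: 236,000 US gal × 3.785 L/gal = 893,260 L.
(b) [OCl⁻]/[HOCl] = 10^(pH − pKa) = 10^(8.13 − 7.56) = 3.715; fraction as HOCl = 1/(1 + 3.715) = 0.2121.
(b) Free chlorine required for 1.82 ppm HOCl: 1.82 / 0.2121 = 8.582 ppm.
(b) FC to add: 8.582 − 0.1 = 8.482 mg/L as Cl₂.
(b) Cl₂ equivalent: 8.482 mg/L × 893,260 L = 7577 g.
(b) Product at 10.8% available Cl: 7577 / 0.108 = 70,150 g.
(b) Volume: 70,150 g ÷ 1.07 g/mL = 65,560 mL.

(a) 24.6 kg; (b) 65.6 L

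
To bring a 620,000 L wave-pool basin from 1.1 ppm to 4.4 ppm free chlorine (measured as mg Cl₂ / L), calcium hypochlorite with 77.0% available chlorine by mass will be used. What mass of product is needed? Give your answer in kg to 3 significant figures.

2.66 kg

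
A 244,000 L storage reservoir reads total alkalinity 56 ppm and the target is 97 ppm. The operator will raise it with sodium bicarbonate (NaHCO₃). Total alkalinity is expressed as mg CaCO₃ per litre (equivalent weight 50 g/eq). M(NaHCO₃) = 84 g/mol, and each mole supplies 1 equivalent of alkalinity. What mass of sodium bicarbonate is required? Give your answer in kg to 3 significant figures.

16.8 kg

Alkalinity to add: (97 − 56) = 41 mg/L as CaCO₃ × 244,000 L = 10,000 g as CaCO₃.
Equivalents: 10,000 g ÷ 50 g/eq = 200.1 eq.
NaHCO₃ supplies 1 eq per mole → 200.1 mol.
Mass: 200.1 mol × 84 g/mol = 16,810 g.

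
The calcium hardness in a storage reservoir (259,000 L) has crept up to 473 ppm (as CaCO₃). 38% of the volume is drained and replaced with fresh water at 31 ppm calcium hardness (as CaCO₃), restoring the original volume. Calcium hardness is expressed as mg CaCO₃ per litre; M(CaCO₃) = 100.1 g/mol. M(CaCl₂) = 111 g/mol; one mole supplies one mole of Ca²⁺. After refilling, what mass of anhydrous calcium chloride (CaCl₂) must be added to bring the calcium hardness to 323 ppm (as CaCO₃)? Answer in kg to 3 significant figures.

After draining 38% and refilling: 473 × 0.62 + 31 × 0.38 = 305.04 ppm.
Deficit to target: 323 − 305.04 = 17.96 mg/L.
As CaCO₃: 17.96 mg/L × 259,000 L = 4652 g; ÷ 100.1 = 46.47 mol Ca²⁺.
Mass: 46.47 × 111 = 5158 g.

5.16 kg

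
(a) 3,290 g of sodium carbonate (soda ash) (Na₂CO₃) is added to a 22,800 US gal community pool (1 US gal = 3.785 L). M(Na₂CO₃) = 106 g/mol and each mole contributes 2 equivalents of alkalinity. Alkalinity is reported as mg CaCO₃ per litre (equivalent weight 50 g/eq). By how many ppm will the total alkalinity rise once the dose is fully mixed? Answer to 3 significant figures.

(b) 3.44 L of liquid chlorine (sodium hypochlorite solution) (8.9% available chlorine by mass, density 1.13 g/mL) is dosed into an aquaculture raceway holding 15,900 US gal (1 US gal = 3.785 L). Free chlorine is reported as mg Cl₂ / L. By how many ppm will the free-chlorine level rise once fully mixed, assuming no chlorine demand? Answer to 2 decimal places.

(a) 36.0 ppm; (b) 5.75 ppm

(a) Volume: 22,800 US gal × 3.785 L/gal = 86,298 L.
(a) Moles of Na₂CO₃: 3,290 g ÷ 106 g/mol = 31.04 mol → 62.08 eq of alkalinity.
(a) As CaCO₃: 62.08 eq × 50 g/eq = 3104 g.
(a) Rise: 3104 g / 86,298 L × 1000 = 35.97 mg/L.

(b) Volume: 15,900 US gal × 3.785 L/gal = 60,182 L.
(b) Mass of solution: 3.44 L × 1000 mL/L × 1.13 g/mL = 3887 g.
(b) Available chlorine delivered: 3887 g × 0.089 = 346 g as Cl₂.
(b) Concentration rise: 346 g / 60,182 L = 5.749 mg/L = 5.75 ppm.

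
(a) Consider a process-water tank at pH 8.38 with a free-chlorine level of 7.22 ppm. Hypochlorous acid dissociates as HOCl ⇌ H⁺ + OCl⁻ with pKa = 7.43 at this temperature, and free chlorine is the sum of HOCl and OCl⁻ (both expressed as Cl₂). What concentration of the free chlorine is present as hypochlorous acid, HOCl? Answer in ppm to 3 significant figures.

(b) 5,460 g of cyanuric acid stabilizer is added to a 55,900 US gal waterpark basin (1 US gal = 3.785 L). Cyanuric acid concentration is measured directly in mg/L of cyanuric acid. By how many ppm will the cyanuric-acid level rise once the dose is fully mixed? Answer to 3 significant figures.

(a) [OCl⁻]/[HOCl] = 10^(pH − pKa) = 10^(8.38 − 7.43) = 10^0.95 = 8.913.
(a) Fraction as HOCl = 1 / (1 + 8.913) = 0.1009.
(a) HOCl = 0.1009 × 7.22 ppm = 0.7284 ppm.

(b) Volume: 55,900 US gal × 3.785 L/gal = 211,582 L.
(b) Rise: 5,460 g / 211,582 L × 1000 = 25.81 mg/L.

(a) 0.728 ppm; (b) 25.8 ppm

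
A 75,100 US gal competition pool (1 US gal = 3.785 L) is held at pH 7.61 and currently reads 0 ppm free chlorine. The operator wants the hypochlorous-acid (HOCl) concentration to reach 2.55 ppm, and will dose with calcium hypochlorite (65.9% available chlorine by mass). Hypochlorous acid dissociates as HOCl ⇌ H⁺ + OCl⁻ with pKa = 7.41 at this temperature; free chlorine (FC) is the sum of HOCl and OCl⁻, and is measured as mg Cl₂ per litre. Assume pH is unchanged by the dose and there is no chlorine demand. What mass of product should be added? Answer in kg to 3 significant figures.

Volume: 75,100 US gal × 3.785 L/gal = 284,254 L.
[OCl⁻]/[HOCl] = 10^(pH − pKa) = 10^(7.61 − 7.41) = 1.585; fraction as HOCl = 1/(1 + 1.585) = 0.3869.
Free chlorine required for 2.55 ppm HOCl: 2.55 / 0.3869 = 6.591 ppm.
FC to add: 6.591 − 0 = 6.591 mg/L as Cl₂.
Cl₂ equivalent: 6.591 mg/L × 284,254 L = 1874 g.
Product at 65.9% available Cl: 1874 / 0.659 = 2843 g.

2.84 kg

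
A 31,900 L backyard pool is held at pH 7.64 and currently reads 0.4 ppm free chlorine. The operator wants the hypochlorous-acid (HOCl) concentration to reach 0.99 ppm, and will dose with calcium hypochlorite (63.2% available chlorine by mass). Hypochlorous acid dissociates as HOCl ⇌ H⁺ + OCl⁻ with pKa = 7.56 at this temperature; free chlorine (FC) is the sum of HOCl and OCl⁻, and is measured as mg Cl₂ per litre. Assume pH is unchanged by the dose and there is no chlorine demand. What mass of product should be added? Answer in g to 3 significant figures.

89.9 g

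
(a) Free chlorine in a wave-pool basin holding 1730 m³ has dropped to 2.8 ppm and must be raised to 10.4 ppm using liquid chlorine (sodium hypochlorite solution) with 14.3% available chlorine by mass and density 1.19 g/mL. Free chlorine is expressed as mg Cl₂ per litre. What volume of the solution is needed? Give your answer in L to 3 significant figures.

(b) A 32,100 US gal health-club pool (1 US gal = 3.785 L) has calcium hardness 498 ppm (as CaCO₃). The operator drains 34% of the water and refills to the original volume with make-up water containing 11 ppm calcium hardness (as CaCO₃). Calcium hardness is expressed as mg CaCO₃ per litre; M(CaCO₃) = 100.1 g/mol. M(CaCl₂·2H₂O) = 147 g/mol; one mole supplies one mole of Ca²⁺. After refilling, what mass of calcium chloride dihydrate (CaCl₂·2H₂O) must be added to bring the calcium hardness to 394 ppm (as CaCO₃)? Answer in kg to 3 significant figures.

(a) 77.3 L; (b) 11.0 kg

(a) Volume: 1730 m³ = 1,730,000 L.
(a) Chlorine deficit: 10.4 − 2.8 = 7.6 ppm = 7.6 mg/L as Cl₂.
(a) Cl₂ equivalent needed: 7.6 mg/L × 1,730,000 L = 13,150,000 mg = 13,150 g.
(a) Product at 14.3% available chlorine: 13,150 / 0.143 = 91,940 g.
(a) Volume at density 1.19 g/mL: 91,940 g ÷ 1.19 g/mL = 77,260 mL.

(b) Volume: 32,100 US gal × 3.785 L/gal = 121,498 L.
(b) After draining 34% and refilling: 498 × 0.66 + 11 × 0.34 = 332.42 ppm.
(b) Deficit to target: 394 − 332.42 = 61.58 mg/L.
(b) As CaCO₃: 61.58 mg/L × 121,498 L = 7482 g; ÷ 100.1 = 74.74 mol Ca²⁺.
(b) Mass: 74.74 × 147 = 10,990 g.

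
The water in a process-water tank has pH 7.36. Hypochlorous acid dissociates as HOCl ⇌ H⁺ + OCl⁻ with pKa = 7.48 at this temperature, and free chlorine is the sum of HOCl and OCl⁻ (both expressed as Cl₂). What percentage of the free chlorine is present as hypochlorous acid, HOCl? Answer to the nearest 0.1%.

56.9%

[OCl⁻]/[HOCl] = 10^(pH − pKa) = 10^(7.36 − 7.48) = 10^-0.12 = 0.7586.
Fraction as HOCl = 1 / (1 + 0.7586) = 0.5686.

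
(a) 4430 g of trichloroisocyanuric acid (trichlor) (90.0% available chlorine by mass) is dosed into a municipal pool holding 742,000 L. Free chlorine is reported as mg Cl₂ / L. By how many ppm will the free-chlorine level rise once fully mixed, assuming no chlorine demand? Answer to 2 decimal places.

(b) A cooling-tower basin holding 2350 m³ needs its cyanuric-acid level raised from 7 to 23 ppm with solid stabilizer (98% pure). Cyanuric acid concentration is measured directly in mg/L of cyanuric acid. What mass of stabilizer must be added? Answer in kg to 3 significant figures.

(a) 5.37 ppm; (b) 38.4 kg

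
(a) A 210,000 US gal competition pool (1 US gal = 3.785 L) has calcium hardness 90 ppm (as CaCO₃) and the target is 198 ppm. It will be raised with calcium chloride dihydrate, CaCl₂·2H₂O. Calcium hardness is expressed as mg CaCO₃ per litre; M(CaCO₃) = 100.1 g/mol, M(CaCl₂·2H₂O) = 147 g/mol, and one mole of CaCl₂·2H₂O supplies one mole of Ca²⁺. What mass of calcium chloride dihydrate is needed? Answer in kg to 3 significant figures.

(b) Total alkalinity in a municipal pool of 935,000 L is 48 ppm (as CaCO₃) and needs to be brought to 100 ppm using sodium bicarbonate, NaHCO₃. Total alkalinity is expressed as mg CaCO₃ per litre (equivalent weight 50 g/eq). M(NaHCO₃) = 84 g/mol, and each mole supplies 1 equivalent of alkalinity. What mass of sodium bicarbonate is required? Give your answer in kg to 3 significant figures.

(a) Volume: 210,000 US gal × 3.785 L/gal = 794,850 L.
(a) Hardness to add: (198 − 90) = 108 mg/L as CaCO₃ × 794,850 L = 85,840 g as CaCO₃.
(a) Moles of Ca²⁺ (1 mol Ca²⁺ ≡ 1 mol CaCO₃): 85,840 / 100.1 g/mol = 857.6 mol.
(a) Mass of CaCl₂·2H₂O: 857.6 × 147 = 126,100 g.

(b) Alkalinity to add: (100 − 48) = 52 mg/L as CaCO₃ × 935,000 L = 48,620 g as CaCO₃.
(b) Equivalents: 48,620 g ÷ 50 g/eq = 972.4 eq.
(b) NaHCO₃ supplies 1 eq per mole → 972.4 mol.
(b) Mass: 972.4 mol × 84 g/mol = 81,680 g.

(a) 126 kg; (b) 81.7 kg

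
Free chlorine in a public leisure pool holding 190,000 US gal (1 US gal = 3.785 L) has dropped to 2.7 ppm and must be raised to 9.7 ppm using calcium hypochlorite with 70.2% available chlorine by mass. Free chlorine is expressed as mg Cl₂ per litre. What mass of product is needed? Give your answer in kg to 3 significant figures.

Volume: 190,000 US gal × 3.785 L/gal = 719,150 L.
Chlorine deficit: 9.7 − 2.7 = 7 ppm = 7 mg/L as Cl₂.
Cl₂ equivalent needed: 7 mg/L × 719,150 L = 5,034,000 mg = 5034 g.
Product at 70.2% available chlorine: 5034 / 0.702 = 7171 g.

7.17 kg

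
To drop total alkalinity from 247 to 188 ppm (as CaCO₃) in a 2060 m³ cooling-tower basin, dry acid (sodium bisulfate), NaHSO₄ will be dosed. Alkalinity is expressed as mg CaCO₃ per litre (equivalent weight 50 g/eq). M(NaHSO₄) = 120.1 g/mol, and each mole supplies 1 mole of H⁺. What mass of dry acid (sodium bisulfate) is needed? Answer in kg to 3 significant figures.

Volume: 2060 m³ = 2,060,000 L.
Alkalinity to neutralize: (247 − 188) = 59 mg/L as CaCO₃ × 2,060,000 L = 121,500 g as CaCO₃.
Equivalents of H⁺ required: 121,500 ÷ 50 g/eq = 2431 eq = 2431 mol NaHSO₄.
Mass of NaHSO₄: 2431 × 120.1 = 291,900 g.

292 kg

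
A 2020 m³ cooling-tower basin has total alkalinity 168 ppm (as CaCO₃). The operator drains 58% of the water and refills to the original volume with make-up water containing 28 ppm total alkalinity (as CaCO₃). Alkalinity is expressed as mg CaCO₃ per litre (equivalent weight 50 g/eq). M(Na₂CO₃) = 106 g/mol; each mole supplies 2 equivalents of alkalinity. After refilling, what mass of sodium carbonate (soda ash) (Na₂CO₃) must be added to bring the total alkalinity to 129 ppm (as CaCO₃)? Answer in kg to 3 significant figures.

Volume: 2020 m³ = 2,020,000 L.
After draining 58% and refilling: 168 × 0.42 + 28 × 0.58 = 86.8 ppm.
Deficit to target: 129 − 86.8 = 42.2 mg/L.
As CaCO₃: 42.2 mg/L × 2,020,000 L = 85,240 g; ÷ 50 g/eq ÷ 2 = 852.4 mol Na₂CO₃.
Mass: 852.4 × 106 = 90,360 g.

90.4 kg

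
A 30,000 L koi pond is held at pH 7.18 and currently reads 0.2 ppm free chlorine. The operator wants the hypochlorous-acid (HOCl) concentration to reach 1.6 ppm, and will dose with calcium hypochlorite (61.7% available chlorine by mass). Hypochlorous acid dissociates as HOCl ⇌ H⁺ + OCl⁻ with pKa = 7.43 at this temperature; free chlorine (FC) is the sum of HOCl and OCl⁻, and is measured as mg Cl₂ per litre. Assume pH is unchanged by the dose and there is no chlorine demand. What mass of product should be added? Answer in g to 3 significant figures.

112 g

[OCl⁻]/[HOCl] = 10^(pH − pKa) = 10^(7.18 − 7.43) = 0.5623; fraction as HOCl = 1/(1 + 0.5623) = 0.6401.
Free chlorine required for 1.6 ppm HOCl: 1.6 / 0.6401 = 2.5 ppm.
FC to add: 2.5 − 0.2 = 2.3 mg/L as Cl₂.
Cl₂ equivalent: 2.3 mg/L × 30,000 L = 68.99 g.
Product at 61.7% available Cl: 68.99 / 0.617 = 111.8 g.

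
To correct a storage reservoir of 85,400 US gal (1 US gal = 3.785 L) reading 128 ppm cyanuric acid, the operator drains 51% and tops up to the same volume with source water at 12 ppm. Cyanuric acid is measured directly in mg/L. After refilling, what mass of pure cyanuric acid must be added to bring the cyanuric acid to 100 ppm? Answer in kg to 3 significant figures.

10.1 kg

Volume: 85,400 US gal × 3.785 L/gal = 323,239 L.
After draining 51% and refilling: 128 × 0.49 + 12 × 0.51 = 68.84 ppm.
Deficit to target: 100 − 68.84 = 31.16 mg/L.
Mass: 31.16 mg/L × 323,239 L = 10,070 g cyanuric acid.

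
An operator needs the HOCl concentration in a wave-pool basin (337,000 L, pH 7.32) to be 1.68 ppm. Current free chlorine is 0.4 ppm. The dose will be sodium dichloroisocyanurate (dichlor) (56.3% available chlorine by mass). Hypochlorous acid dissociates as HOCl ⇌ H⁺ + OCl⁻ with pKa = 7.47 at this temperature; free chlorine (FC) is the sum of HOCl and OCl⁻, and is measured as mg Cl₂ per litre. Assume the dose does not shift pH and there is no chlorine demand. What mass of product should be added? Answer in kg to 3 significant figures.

[OCl⁻]/[HOCl] = 10^(pH − pKa) = 10^(7.32 − 7.47) = 0.7079; fraction as HOCl = 1/(1 + 0.7079) = 0.5855.
Free chlorine required for 1.68 ppm HOCl: 1.68 / 0.5855 = 2.869 ppm.
FC to add: 2.869 − 0.4 = 2.469 mg/L as Cl₂.
Cl₂ equivalent: 2.469 mg/L × 337,000 L = 832.2 g.
Product at 56.3% available Cl: 832.2 / 0.563 = 1478 g.

1.48 kg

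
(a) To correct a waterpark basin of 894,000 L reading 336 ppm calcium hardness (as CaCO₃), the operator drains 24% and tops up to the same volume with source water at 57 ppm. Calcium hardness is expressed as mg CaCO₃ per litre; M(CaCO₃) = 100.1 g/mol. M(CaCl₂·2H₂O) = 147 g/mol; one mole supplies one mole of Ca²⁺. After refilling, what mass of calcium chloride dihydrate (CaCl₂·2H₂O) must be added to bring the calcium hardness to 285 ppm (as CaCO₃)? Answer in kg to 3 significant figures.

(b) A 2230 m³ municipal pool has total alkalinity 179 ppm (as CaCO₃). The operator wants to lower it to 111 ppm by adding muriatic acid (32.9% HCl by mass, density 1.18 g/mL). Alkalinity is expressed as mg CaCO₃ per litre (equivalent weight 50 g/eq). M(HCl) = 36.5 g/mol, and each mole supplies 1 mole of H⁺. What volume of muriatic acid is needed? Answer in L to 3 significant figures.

(a) 21.0 kg; (b) 285 L

(a) After draining 24% and refilling: 336 × 0.76 + 57 × 0.24 = 269.04 ppm.
(a) Deficit to target: 285 − 269.04 = 15.96 mg/L.
(a) As CaCO₃: 15.96 mg/L × 894,000 L = 14,270 g; ÷ 100.1 = 142.5 mol Ca²⁺.
(a) Mass: 142.5 × 147 = 20,950 g.

(b) Volume: 2230 m³ = 2,230,000 L.
(b) Alkalinity to neutralize: (179 − 111) = 68 mg/L as CaCO₃ × 2,230,000 L = 151,600 g as CaCO₃.
(b) Equivalents of H⁺ required: 151,600 ÷ 50 g/eq = 3033 eq = 3033 mol HCl.
(b) Mass of HCl: 3033 × 36.5 = 110,700 g.
(b) Mass of 32.9% solution: 110,700 / 0.329 = 336,500 g.
(b) Volume: 336,500 g ÷ 1.18 g/mL = 285,100 mL.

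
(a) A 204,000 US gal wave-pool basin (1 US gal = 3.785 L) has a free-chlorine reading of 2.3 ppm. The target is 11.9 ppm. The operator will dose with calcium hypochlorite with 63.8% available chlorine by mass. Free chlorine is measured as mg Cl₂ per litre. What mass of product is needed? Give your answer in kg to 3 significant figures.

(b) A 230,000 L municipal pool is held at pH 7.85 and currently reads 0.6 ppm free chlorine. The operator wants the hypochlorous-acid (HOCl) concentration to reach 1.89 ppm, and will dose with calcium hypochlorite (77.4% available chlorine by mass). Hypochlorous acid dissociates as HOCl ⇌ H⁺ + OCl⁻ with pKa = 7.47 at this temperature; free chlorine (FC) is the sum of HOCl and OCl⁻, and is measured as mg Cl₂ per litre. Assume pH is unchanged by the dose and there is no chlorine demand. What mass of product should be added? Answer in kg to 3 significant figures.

(a) 11.6 kg; (b) 1.73 kg

(a) Volume: 204,000 US gal × 3.785 L/gal = 772,140 L.
(a) Chlorine deficit: 11.9 − 2.3 = 9.6 ppm = 9.6 mg/L as Cl₂.
(a) Cl₂ equivalent needed: 9.6 mg/L × 772,140 L = 7,413,000 mg = 7413 g.
(a) Product at 63.8% available chlorine: 7413 / 0.638 = 11,620 g.

(b) [OCl⁻]/[HOCl] = 10^(pH − pKa) = 10^(7.85 − 7.47) = 2.399; fraction as HOCl = 1/(1 + 2.399) = 0.2942.
(b) Free chlorine required for 1.89 ppm HOCl: 1.89 / 0.2942 = 6.424 ppm.
(b) FC to add: 6.424 − 0.6 = 5.824 mg/L as Cl₂.
(b) Cl₂ equivalent: 5.824 mg/L × 230,000 L = 1339 g.
(b) Product at 77.4% available Cl: 1339 / 0.774 = 1731 g.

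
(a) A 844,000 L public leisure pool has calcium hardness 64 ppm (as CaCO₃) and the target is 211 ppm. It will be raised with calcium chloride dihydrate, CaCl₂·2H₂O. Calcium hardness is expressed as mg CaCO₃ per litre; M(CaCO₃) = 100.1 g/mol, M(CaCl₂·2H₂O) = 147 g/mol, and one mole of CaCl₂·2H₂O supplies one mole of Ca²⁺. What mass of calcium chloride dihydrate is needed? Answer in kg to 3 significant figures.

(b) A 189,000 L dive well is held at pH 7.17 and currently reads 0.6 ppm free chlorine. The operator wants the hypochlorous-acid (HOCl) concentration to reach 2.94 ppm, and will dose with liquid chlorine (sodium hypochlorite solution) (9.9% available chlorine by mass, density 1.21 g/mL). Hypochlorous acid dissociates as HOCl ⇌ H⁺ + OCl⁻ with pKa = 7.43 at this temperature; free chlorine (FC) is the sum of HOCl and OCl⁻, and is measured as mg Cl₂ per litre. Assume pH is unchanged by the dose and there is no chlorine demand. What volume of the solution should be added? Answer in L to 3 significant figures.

(a) 182 kg; (b) 6.24 L

(a) Hardness to add: (211 − 64) = 147 mg/L as CaCO₃ × 844,000 L = 124,100 g as CaCO₃.
(a) Moles of Ca²⁺ (1 mol Ca²⁺ ≡ 1 mol CaCO₃): 124,100 / 100.1 g/mol = 1239 mol.
(a) Mass of CaCl₂·2H₂O: 1239 × 147 = 182,200 g.

(b) [OCl⁻]/[HOCl] = 10^(pH − pKa) = 10^(7.17 − 7.43) = 0.5495; fraction as HOCl = 1/(1 + 0.5495) = 0.6454.
(b) Free chlorine required for 2.94 ppm HOCl: 2.94 / 0.6454 = 4.556 ppm.
(b) FC to add: 4.556 − 0.6 = 3.956 mg/L as Cl₂.
(b) Cl₂ equivalent: 3.956 mg/L × 189,000 L = 747.6 g.
(b) Product at 9.9% available Cl: 747.6 / 0.099 = 7552 g.
(b) Volume: 7552 g ÷ 1.21 g/mL = 6241 mL.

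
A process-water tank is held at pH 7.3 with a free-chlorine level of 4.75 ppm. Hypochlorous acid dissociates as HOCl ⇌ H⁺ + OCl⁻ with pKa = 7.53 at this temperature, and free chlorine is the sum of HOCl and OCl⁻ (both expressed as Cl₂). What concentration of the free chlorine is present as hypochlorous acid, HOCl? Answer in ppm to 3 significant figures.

[OCl⁻]/[HOCl] = 10^(pH − pKa) = 10^(7.3 − 7.53) = 10^-0.23 = 0.5888.
Fraction as HOCl = 1 / (1 + 0.5888) = 0.6294.
HOCl = 0.6294 × 4.75 ppm = 2.99 ppm.

2.99 ppm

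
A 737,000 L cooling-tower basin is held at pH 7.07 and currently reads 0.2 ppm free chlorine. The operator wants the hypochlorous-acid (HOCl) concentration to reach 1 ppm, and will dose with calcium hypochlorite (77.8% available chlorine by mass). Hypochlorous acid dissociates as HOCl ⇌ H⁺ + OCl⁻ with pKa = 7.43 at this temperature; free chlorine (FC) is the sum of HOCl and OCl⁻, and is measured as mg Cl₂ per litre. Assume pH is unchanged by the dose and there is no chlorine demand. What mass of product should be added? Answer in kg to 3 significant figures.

1.17 kg

[OCl⁻]/[HOCl] = 10^(pH − pKa) = 10^(7.07 − 7.43) = 0.4365; fraction as HOCl = 1/(1 + 0.4365) = 0.6961.
Free chlorine required for 1 ppm HOCl: 1 / 0.6961 = 1.437 ppm.
FC to add: 1.437 − 0.2 = 1.237 mg/L as Cl₂.
Cl₂ equivalent: 1.237 mg/L × 737,000 L = 911.3 g.
Product at 77.8% available Cl: 911.3 / 0.778 = 1171 g.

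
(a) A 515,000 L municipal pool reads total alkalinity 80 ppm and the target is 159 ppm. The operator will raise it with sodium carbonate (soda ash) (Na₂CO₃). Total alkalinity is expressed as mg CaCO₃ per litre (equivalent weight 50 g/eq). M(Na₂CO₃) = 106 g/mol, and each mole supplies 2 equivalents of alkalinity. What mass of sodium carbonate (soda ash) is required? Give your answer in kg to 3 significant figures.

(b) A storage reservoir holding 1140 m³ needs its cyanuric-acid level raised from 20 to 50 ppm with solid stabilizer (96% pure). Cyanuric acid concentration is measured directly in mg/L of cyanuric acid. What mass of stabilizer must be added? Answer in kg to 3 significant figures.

(a) Alkalinity to add: (159 − 80) = 79 mg/L as CaCO₃ × 515,000 L = 40,680 g as CaCO₃.
(a) Equivalents: 40,680 g ÷ 50 g/eq = 813.7 eq.
(a) Each mole of Na₂CO₃ supplies 2 eq, so 813.7 / 2 = 406.9 mol.
(a) Mass: 406.9 mol × 106 g/mol = 43,130 g.

(b) Volume: 1140 m³ = 1,140,000 L.
(b) CYA to add: (50 − 20) = 30 mg/L × 1,140,000 L = 34,200 g cyanuric acid.
(b) At 96% purity: 34,200 / 0.96 = 35,620 g product.

(a) 43.1 kg; (b) 35.6 kg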